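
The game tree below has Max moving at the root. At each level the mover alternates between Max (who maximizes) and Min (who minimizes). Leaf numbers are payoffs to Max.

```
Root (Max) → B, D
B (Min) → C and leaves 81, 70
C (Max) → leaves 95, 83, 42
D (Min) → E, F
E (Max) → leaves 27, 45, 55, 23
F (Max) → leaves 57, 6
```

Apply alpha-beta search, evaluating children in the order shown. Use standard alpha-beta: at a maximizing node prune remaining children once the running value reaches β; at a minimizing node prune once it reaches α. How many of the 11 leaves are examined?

C [α=-∞,β=+∞]: v=95
B [α=-∞,β=+∞]: v=70
E [α=70,β=+∞]: v=55
D [α=70,β=+∞]: v=55 after child 1 ≤ α → α-cutoff, skip 1
Root [α=-∞,β=+∞]: v=70
Leaves evaluated: 9 of 11.

9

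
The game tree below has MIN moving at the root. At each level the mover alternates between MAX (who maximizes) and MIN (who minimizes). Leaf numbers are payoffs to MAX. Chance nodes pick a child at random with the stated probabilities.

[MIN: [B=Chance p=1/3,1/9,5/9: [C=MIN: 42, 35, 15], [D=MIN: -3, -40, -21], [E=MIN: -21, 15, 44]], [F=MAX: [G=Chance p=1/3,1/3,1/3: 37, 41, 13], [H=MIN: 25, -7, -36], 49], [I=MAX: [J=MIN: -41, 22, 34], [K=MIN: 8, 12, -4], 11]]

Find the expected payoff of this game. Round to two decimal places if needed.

C (MIN): min(42, 35, 15) = 15
D (MIN): min(-3, -40, -21) = -40
E (MIN): min(-21, 15, 44) = -21
B (Chance): 1/3·15 + 1/9·-40 + 5/9·-21 = -11.11
G (Chance): 1/3·37 + 1/3·41 + 1/3·13 = 30.33
H (MIN): min(25, -7, -36) = -36
F (MAX): max(30.33, -36, 49) = 49
J (MIN): min(-41, 22, 34) = -41
K (MIN): min(8, 12, -4) = -4
I (MAX): max(-41, -4, 11) = 11
Root (MIN): min(-11.11, 49, 11) = -11.11

-11.11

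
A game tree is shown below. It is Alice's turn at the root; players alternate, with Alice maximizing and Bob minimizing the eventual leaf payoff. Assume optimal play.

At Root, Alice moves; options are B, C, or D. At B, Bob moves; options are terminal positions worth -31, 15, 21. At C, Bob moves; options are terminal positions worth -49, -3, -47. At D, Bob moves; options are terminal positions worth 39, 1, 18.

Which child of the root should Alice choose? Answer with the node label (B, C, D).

B (Bob): min(-31, 15, 21) = -31
C (Bob): min(-49, -3, -47) = -49
D (Bob): min(39, 1, 18) = 1
Root (Alice): max(-31, -49, 1) = 1
Alice picks the child with the highest value: D (value 1).

D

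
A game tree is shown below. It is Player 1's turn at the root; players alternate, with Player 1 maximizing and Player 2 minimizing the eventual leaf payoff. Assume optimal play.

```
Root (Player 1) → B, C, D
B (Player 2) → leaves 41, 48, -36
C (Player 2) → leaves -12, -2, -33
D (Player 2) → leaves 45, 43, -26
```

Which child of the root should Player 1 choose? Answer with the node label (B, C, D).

D

B (Player 2): min(41, 48, -36) = -36
C (Player 2): min(-12, -2, -33) = -33
D (Player 2): min(45, 43, -26) = -26
Root (Player 1): max(-36, -33, -26) = -26
Player 1 picks the child with the highest value: D (value -26).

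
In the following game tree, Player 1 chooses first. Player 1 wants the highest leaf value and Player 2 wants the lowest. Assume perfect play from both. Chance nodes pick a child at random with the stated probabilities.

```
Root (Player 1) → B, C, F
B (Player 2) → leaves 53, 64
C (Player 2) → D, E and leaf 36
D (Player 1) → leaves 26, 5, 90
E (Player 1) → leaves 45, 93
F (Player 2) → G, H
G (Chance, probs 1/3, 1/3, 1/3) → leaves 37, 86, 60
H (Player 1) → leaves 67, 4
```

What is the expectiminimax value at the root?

61

B (Player 2): min(53, 64) = 53
D (Player 1): max(26, 5, 90) = 90
E (Player 1): max(45, 93) = 93
C (Player 2): min(90, 93, 36) = 36
G (Chance): 1/3·37 + 1/3·86 + 1/3·60 = 61
H (Player 1): max(67, 4) = 67
F (Player 2): min(61, 67) = 61
Root (Player 1): max(53, 36, 61) = 61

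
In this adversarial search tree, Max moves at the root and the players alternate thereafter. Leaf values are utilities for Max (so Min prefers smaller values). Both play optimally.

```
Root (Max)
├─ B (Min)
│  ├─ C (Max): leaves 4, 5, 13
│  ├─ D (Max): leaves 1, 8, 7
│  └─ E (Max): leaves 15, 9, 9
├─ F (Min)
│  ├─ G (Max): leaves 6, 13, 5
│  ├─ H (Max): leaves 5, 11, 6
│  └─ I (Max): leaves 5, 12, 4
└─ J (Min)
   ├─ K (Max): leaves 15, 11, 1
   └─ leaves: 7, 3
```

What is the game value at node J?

K: max(15, 11, 1) = 15
J: min(15, 7, 3) = 3

3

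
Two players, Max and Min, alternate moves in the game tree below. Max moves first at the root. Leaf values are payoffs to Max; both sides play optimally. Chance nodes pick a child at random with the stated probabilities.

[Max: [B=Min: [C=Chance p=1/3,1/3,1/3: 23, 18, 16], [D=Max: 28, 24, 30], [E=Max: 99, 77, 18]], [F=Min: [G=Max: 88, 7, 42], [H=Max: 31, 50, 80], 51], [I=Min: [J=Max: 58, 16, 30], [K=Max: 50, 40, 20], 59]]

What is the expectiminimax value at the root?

C (Chance): 1/3·23 + 1/3·18 + 1/3·16 = 19
D (Max): max(28, 24, 30) = 30
E (Max): max(99, 77, 18) = 99
B (Min): min(19, 30, 99) = 19
G (Max): max(88, 7, 42) = 88
H (Max): max(31, 50, 80) = 80
F (Min): min(88, 80, 51) = 51
J (Max): max(58, 16, 30) = 58
K (Max): max(50, 40, 20) = 50
I (Min): min(58, 50, 59) = 50
Root (Max): max(19, 51, 50) = 51

51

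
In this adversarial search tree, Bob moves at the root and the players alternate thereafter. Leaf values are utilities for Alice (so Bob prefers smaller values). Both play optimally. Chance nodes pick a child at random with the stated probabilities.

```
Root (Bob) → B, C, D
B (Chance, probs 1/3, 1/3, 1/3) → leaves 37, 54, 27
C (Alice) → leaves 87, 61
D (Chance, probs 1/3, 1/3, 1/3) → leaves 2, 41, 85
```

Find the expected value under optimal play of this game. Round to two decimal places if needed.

39.33

B (Chance): 1/3·37 + 1/3·54 + 1/3·27 = 39.33
C (Alice): max(87, 61) = 87
D (Chance): 1/3·2 + 1/3·41 + 1/3·85 = 42.67
Root (Bob): min(39.33, 87, 42.67) = 39.33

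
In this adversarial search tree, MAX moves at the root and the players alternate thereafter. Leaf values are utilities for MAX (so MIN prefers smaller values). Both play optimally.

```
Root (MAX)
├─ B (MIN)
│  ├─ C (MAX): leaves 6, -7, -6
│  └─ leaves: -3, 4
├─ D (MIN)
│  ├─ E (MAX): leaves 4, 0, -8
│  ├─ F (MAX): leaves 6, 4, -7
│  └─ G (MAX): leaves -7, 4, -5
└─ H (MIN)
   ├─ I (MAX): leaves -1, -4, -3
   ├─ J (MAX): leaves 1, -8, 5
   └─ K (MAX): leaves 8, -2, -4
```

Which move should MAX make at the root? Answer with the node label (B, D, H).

D

C (MAX): max(6, -7, -6) = 6
B (MIN): min(6, -3, 4) = -3
E (MAX): max(4, 0, -8) = 4
F (MAX): max(6, 4, -7) = 6
G (MAX): max(-7, 4, -5) = 4
D (MIN): min(4, 6, 4) = 4
I (MAX): max(-1, -4, -3) = -1
J (MAX): max(1, -8, 5) = 5
K (MAX): max(8, -2, -4) = 8
H (MIN): min(-1, 5, 8) = -1
Root (MAX): max(-3, 4, -1) = 4
MAX picks the child with the highest value: D (value 4).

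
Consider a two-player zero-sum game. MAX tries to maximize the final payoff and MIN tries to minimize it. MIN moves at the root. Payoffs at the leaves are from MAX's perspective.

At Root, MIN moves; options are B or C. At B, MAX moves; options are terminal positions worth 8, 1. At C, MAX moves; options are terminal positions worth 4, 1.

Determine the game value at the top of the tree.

4

B (MAX): max(8, 1) = 8
C (MAX): max(4, 1) = 4
Root (MIN): min(8, 4) = 4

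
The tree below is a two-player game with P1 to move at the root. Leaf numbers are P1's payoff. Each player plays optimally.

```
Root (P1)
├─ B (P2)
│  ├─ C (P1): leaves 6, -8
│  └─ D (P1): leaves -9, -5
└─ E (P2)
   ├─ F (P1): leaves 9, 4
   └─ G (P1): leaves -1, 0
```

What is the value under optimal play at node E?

0

F: max(9, 4) = 9
G: max(-1, 0) = 0
E: min(9, 0) = 0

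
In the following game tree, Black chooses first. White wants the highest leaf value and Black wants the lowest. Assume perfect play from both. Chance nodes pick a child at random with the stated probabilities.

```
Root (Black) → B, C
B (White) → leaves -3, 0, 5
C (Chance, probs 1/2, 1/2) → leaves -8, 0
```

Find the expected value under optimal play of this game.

B (White): max(-3, 0, 5) = 5
C (Chance): 1/2·-8 + 1/2·0 = -4
Root (Black): min(5, -4) = -4

-4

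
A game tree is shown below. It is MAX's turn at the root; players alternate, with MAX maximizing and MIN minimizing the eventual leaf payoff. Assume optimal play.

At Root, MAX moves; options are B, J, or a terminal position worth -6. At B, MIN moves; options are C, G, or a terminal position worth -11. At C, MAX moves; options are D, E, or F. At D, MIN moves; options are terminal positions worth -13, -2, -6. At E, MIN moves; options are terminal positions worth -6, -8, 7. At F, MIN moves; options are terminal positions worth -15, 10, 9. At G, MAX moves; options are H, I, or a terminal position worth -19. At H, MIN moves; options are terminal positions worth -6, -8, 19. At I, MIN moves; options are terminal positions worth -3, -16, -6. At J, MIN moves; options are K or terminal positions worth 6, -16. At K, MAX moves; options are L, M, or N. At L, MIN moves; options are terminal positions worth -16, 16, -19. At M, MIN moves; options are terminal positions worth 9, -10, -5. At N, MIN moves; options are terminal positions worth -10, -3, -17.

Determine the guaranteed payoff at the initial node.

D (MIN): min(-13, -2, -6) = -13
E (MIN): min(-6, -8, 7) = -8
F (MIN): min(-15, 10, 9) = -15
C (MAX): max(-13, -8, -15) = -8
H (MIN): min(-6, -8, 19) = -8
I (MIN): min(-3, -16, -6) = -16
G (MAX): max(-8, -16, -19) = -8
B (MIN): min(-8, -8, -11) = -11
L (MIN): min(-16, 16, -19) = -19
M (MIN): min(9, -10, -5) = -10
N (MIN): min(-10, -3, -17) = -17
K (MAX): max(-19, -10, -17) = -10
J (MIN): min(-10, 6, -16) = -16
Root (MAX): max(-11, -16, -6) = -6

-6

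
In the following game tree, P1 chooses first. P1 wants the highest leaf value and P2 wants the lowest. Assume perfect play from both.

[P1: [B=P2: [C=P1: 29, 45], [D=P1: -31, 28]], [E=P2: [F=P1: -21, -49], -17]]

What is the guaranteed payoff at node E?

F: max(-21, -49) = -21
E: min(-21, -17) = -21

-21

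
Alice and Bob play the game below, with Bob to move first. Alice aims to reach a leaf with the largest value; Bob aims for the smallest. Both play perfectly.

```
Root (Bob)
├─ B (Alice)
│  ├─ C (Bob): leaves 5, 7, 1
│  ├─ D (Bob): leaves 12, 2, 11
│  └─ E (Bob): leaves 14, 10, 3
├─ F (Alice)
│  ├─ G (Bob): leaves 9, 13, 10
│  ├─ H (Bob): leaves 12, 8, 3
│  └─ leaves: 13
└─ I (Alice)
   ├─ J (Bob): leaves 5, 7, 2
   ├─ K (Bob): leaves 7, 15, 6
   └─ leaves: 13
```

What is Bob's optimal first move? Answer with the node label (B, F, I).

C (Bob): min(5, 7, 1) = 1
D (Bob): min(12, 2, 11) = 2
E (Bob): min(14, 10, 3) = 3
B (Alice): max(1, 2, 3) = 3
G (Bob): min(9, 13, 10) = 9
H (Bob): min(12, 8, 3) = 3
F (Alice): max(9, 3, 13) = 13
J (Bob): min(5, 7, 2) = 2
K (Bob): min(7, 15, 6) = 6
I (Alice): max(2, 6, 13) = 13
Root (Bob): min(3, 13, 13) = 3
Bob picks the child with the lowest value: B (value 3).

B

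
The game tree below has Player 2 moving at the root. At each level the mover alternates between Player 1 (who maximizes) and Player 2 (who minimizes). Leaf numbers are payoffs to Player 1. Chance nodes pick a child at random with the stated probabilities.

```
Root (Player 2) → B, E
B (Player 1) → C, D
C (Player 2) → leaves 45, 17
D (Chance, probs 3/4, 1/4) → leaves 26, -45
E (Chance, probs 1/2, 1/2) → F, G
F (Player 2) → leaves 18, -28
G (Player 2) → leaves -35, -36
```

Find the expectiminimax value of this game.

-32

C (Player 2): min(45, 17) = 17
D (Chance): 3/4·26 + 1/4·-45 = 8.25
B (Player 1): max(17, 8.25) = 17
F (Player 2): min(18, -28) = -28
G (Player 2): min(-35, -36) = -36
E (Chance): 1/2·-28 + 1/2·-36 = -32
Root (Player 2): min(17, -32) = -32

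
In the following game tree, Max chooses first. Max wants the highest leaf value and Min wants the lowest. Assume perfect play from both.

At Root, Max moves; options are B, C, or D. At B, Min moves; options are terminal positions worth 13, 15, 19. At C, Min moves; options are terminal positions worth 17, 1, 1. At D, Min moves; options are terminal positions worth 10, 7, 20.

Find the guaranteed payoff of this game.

B (Min): min(13, 15, 19) = 13
C (Min): min(17, 1, 1) = 1
D (Min): min(10, 7, 20) = 7
Root (Max): max(13, 1, 7) = 13

13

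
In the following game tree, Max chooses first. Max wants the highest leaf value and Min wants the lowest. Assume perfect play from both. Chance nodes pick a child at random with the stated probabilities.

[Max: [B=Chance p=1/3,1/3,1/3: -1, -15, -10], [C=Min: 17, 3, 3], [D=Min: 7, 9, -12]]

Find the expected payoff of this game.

B (Chance): 1/3·-1 + 1/3·-15 + 1/3·-10 = -8.67
C (Min): min(17, 3, 3) = 3
D (Min): min(7, 9, -12) = -12
Root (Max): max(-8.67, 3, -12) = 3

3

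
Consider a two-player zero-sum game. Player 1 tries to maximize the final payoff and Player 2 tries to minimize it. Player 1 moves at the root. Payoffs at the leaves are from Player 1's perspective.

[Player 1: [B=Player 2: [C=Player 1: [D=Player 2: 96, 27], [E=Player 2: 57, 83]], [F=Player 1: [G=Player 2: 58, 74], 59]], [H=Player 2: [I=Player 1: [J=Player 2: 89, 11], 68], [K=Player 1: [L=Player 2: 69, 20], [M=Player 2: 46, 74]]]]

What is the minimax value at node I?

J: min(89, 11) = 11
I: max(11, 68) = 68

68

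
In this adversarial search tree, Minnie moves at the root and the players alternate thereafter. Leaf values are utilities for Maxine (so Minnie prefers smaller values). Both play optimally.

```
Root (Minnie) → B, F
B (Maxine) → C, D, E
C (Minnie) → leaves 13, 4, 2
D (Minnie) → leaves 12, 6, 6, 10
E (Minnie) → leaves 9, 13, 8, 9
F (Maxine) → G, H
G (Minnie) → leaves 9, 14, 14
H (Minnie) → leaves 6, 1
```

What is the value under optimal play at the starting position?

C (Minnie): min(13, 4, 2) = 2
D (Minnie): min(12, 6, 6, 10) = 6
E (Minnie): min(9, 13, 8, 9) = 8
B (Maxine): max(2, 6, 8) = 8
G (Minnie): min(9, 14, 14) = 9
H (Minnie): min(6, 1) = 1
F (Maxine): max(9, 1) = 9
Root (Minnie): min(8, 9) = 8

8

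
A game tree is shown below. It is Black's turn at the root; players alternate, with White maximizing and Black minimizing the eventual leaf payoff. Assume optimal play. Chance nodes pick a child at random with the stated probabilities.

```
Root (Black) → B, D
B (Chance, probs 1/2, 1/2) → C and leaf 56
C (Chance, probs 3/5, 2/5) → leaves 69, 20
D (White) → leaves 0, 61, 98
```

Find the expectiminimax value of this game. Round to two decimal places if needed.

52.7

C (Chance): 3/5·69 + 2/5·20 = 49.4
B (Chance): 1/2·49.4 + 1/2·56 = 52.7
D (White): max(0, 61, 98) = 98
Root (Black): min(52.7, 98) = 52.7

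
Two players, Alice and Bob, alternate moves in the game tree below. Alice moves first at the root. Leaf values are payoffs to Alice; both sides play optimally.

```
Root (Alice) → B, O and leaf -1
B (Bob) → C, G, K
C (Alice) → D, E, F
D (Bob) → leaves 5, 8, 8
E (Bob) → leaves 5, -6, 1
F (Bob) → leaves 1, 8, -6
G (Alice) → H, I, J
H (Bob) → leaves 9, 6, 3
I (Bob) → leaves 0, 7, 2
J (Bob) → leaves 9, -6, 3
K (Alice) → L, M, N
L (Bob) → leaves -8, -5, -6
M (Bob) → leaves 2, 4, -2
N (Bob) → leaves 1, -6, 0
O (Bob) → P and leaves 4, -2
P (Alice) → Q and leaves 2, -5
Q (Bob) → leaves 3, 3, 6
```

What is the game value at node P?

Q: min(3, 3, 6) = 3
P: max(3, 2, -5) = 3

3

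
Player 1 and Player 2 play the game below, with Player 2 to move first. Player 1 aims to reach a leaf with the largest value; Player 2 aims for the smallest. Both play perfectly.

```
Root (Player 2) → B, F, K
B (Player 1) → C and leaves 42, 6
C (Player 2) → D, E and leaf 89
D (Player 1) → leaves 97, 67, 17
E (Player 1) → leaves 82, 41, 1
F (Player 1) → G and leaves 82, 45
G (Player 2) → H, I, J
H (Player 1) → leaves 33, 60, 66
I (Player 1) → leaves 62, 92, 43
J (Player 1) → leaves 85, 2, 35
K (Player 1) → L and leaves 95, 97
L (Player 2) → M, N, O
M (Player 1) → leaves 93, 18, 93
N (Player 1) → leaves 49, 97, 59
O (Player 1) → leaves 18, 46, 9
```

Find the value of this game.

82

D (Player 1): max(97, 67, 17) = 97
E (Player 1): max(82, 41, 1) = 82
C (Player 2): min(97, 82, 89) = 82
B (Player 1): max(82, 42, 6) = 82
H (Player 1): max(33, 60, 66) = 66
I (Player 1): max(62, 92, 43) = 92
J (Player 1): max(85, 2, 35) = 85
G (Player 2): min(66, 92, 85) = 66
F (Player 1): max(66, 82, 45) = 82
M (Player 1): max(93, 18, 93) = 93
N (Player 1): max(49, 97, 59) = 97
O (Player 1): max(18, 46, 9) = 46
L (Player 2): min(93, 97, 46) = 46
K (Player 1): max(46, 95, 97) = 97
Root (Player 2): min(82, 82, 97) = 82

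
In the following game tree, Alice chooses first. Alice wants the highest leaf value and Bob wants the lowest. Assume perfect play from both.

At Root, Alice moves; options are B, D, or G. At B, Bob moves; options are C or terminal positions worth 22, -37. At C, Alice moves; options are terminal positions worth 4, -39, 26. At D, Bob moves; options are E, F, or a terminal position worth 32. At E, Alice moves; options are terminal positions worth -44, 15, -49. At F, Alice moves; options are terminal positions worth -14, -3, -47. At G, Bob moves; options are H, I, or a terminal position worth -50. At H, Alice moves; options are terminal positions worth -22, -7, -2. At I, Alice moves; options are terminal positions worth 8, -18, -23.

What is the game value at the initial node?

-3

C (Alice): max(4, -39, 26) = 26
B (Bob): min(26, 22, -37) = -37
E (Alice): max(-44, 15, -49) = 15
F (Alice): max(-14, -3, -47) = -3
D (Bob): min(15, -3, 32) = -3
H (Alice): max(-22, -7, -2) = -2
I (Alice): max(8, -18, -23) = 8
G (Bob): min(-2, 8, -50) = -50
Root (Alice): max(-37, -3, -50) = -3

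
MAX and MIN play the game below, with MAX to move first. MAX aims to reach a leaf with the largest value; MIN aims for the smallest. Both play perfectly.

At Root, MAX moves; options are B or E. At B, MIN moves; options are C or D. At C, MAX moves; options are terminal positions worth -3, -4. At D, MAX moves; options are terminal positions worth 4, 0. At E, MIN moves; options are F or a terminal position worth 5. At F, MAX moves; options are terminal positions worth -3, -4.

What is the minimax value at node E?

-3

F: max(-3, -4) = -3
E: min(-3, 5) = -3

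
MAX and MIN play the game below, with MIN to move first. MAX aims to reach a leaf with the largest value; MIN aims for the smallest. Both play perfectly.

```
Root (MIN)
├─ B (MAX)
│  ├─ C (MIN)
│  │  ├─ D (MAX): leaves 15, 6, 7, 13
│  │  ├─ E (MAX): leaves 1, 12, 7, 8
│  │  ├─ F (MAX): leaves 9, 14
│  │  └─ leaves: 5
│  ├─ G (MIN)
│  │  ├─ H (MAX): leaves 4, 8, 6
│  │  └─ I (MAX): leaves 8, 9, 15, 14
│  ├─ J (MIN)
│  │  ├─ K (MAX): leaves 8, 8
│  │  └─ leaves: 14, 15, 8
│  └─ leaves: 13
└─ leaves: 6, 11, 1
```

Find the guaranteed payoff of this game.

D (MAX): max(15, 6, 7, 13) = 15
E (MAX): max(1, 12, 7, 8) = 12
F (MAX): max(9, 14) = 14
C (MIN): min(15, 12, 14, 5) = 5
H (MAX): max(4, 8, 6) = 8
I (MAX): max(8, 9, 15, 14) = 15
G (MIN): min(8, 15) = 8
K (MAX): max(8, 8) = 8
J (MIN): min(8, 14, 15, 8) = 8
B (MAX): max(5, 8, 8, 13) = 13
Root (MIN): min(13, 6, 11, 1) = 1

1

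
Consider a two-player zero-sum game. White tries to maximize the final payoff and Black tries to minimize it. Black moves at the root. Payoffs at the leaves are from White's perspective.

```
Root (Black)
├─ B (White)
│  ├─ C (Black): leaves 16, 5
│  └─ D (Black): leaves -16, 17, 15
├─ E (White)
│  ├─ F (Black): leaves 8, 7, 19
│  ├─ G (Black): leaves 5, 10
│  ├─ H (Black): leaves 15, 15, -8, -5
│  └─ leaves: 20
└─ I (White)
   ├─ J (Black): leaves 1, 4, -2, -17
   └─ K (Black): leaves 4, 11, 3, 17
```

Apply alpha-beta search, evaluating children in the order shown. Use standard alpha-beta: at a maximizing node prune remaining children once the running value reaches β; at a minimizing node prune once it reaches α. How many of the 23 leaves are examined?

C [α=-∞,β=+∞]: v=5
D [α=5,β=+∞]: v=-16 after child 1 ≤ α → α-cutoff, skip 2
B [α=-∞,β=+∞]: v=5
F [α=-∞,β=5]: v=7
E [α=-∞,β=5]: v=7 after child 1 ≥ β → β-cutoff, skip 3
J [α=-∞,β=5]: v=-17
K [α=-17,β=5]: v=3
I [α=-∞,β=5]: v=3
Root [α=-∞,β=+∞]: v=3
Leaves evaluated: 14 of 23.

14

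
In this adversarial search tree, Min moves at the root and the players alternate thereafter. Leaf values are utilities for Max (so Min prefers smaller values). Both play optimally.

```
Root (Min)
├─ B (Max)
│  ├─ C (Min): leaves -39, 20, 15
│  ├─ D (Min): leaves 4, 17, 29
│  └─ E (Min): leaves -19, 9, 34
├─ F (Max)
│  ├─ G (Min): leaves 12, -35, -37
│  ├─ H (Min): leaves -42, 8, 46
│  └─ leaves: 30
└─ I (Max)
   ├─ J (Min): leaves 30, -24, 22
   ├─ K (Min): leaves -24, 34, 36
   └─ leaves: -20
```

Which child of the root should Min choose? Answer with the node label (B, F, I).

I

C (Min): min(-39, 20, 15) = -39
D (Min): min(4, 17, 29) = 4
E (Min): min(-19, 9, 34) = -19
B (Max): max(-39, 4, -19) = 4
G (Min): min(12, -35, -37) = -37
H (Min): min(-42, 8, 46) = -42
F (Max): max(-37, -42, 30) = 30
J (Min): min(30, -24, 22) = -24
K (Min): min(-24, 34, 36) = -24
I (Max): max(-24, -24, -20) = -20
Root (Min): min(4, 30, -20) = -20
Min picks the child with the lowest value: I (value -20).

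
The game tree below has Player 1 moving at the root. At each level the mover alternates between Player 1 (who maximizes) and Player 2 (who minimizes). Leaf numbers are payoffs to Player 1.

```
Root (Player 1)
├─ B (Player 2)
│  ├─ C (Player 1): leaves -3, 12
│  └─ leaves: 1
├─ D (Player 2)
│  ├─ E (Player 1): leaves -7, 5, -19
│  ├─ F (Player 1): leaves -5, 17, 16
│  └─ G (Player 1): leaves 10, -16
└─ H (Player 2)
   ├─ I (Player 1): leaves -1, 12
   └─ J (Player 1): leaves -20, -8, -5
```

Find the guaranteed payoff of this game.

5

C (Player 1): max(-3, 12) = 12
B (Player 2): min(12, 1) = 1
E (Player 1): max(-7, 5, -19) = 5
F (Player 1): max(-5, 17, 16) = 17
G (Player 1): max(10, -16) = 10
D (Player 2): min(5, 17, 10) = 5
I (Player 1): max(-1, 12) = 12
J (Player 1): max(-20, -8, -5) = -5
H (Player 2): min(12, -5) = -5
Root (Player 1): max(1, 5, -5) = 5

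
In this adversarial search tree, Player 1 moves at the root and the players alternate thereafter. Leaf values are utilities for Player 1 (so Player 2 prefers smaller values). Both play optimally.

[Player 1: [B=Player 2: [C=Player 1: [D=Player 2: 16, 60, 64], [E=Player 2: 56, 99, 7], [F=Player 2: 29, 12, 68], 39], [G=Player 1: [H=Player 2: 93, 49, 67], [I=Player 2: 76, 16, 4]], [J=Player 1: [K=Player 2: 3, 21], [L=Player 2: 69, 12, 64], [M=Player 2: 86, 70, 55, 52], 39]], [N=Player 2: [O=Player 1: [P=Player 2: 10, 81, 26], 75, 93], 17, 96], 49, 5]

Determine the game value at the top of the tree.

49

D (Player 2): min(16, 60, 64) = 16
E (Player 2): min(56, 99, 7) = 7
F (Player 2): min(29, 12, 68) = 12
C (Player 1): max(16, 7, 12, 39) = 39
H (Player 2): min(93, 49, 67) = 49
I (Player 2): min(76, 16, 4) = 4
G (Player 1): max(49, 4) = 49
K (Player 2): min(3, 21) = 3
L (Player 2): min(69, 12, 64) = 12
M (Player 2): min(86, 70, 55, 52) = 52
J (Player 1): max(3, 12, 52, 39) = 52
B (Player 2): min(39, 49, 52) = 39
P (Player 2): min(10, 81, 26) = 10
O (Player 1): max(10, 75, 93) = 93
N (Player 2): min(93, 17, 96) = 17
Root (Player 1): max(39, 17, 49, 5) = 49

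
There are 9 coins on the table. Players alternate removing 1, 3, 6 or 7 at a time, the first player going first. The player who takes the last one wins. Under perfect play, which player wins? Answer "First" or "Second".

First

W/L table (W = player to move can force a win):
i:   0  1  2  3  4  5  6  7  8  9
     L  W  L  W  L  W  W  W  W  W
Position 9 is W, so the first player wins.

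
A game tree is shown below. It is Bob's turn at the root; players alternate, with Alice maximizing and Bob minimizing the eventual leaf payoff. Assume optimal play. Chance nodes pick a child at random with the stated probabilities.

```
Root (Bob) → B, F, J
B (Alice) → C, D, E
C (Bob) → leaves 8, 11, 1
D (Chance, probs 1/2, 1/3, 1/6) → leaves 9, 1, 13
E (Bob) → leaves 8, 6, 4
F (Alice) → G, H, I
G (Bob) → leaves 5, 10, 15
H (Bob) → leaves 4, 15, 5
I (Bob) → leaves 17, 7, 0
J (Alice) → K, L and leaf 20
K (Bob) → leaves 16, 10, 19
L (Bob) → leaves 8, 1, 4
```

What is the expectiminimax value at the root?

C (Bob): min(8, 11, 1) = 1
D (Chance): 1/2·9 + 1/3·1 + 1/6·13 = 7
E (Bob): min(8, 6, 4) = 4
B (Alice): max(1, 7, 4) = 7
G (Bob): min(5, 10, 15) = 5
H (Bob): min(4, 15, 5) = 4
I (Bob): min(17, 7, 0) = 0
F (Alice): max(5, 4, 0) = 5
K (Bob): min(16, 10, 19) = 10
L (Bob): min(8, 1, 4) = 1
J (Alice): max(10, 1, 20) = 20
Root (Bob): min(7, 5, 20) = 5

5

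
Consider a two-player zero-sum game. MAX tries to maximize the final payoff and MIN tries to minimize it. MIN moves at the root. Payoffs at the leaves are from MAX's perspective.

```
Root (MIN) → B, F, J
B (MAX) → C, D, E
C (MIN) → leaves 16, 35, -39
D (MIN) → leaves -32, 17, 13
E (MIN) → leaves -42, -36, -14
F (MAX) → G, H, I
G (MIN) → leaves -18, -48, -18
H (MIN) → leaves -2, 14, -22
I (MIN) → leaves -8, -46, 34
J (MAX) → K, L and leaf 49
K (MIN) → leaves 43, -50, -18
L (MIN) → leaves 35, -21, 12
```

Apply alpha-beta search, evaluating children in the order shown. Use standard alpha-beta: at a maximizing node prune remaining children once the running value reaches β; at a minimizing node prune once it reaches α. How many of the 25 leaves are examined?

19

C [α=-∞,β=+∞]: v=-39
D [α=-39,β=+∞]: v=-32
E [α=-32,β=+∞]: v=-42 after child 1 ≤ α → α-cutoff, skip 2
B [α=-∞,β=+∞]: v=-32
G [α=-∞,β=-32]: v=-48
H [α=-48,β=-32]: v=-22
F [α=-∞,β=-32]: v=-22 after child 2 ≥ β → β-cutoff, skip 1
K [α=-∞,β=-32]: v=-50
L [α=-50,β=-32]: v=-21
J [α=-∞,β=-32]: v=-21 after child 2 ≥ β → β-cutoff, skip 1
Root [α=-∞,β=+∞]: v=-32
Leaves evaluated: 19 of 25.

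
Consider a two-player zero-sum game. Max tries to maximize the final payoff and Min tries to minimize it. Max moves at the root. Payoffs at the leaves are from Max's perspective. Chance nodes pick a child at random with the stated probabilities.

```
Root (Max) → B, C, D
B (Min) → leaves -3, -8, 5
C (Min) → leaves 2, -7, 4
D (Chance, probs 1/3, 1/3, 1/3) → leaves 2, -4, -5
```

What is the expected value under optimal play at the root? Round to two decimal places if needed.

B (Min): min(-3, -8, 5) = -8
C (Min): min(2, -7, 4) = -7
D (Chance): 1/3·2 + 1/3·-4 + 1/3·-5 = -2.33
Root (Max): max(-8, -7, -2.33) = -2.33

-2.33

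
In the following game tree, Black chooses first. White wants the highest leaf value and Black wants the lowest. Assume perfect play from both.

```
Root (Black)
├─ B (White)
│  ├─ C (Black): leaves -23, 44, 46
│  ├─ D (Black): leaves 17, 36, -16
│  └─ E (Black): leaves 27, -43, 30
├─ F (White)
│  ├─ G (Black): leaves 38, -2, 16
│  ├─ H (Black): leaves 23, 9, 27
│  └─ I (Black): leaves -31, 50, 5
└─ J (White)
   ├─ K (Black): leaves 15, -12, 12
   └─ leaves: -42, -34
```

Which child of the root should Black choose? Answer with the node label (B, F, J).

B

C (Black): min(-23, 44, 46) = -23
D (Black): min(17, 36, -16) = -16
E (Black): min(27, -43, 30) = -43
B (White): max(-23, -16, -43) = -16
G (Black): min(38, -2, 16) = -2
H (Black): min(23, 9, 27) = 9
I (Black): min(-31, 50, 5) = -31
F (White): max(-2, 9, -31) = 9
K (Black): min(15, -12, 12) = -12
J (White): max(-12, -42, -34) = -12
Root (Black): min(-16, 9, -12) = -16
Black picks the child with the lowest value: B (value -16).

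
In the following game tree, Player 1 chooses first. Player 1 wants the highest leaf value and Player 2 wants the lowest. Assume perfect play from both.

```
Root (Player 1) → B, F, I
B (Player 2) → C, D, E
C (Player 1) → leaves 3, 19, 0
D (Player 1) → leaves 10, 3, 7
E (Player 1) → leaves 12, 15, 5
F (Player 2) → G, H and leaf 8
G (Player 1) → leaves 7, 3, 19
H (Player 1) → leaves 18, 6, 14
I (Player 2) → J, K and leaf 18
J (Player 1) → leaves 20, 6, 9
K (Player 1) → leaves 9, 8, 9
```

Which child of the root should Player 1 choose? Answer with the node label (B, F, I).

C (Player 1): max(3, 19, 0) = 19
D (Player 1): max(10, 3, 7) = 10
E (Player 1): max(12, 15, 5) = 15
B (Player 2): min(19, 10, 15) = 10
G (Player 1): max(7, 3, 19) = 19
H (Player 1): max(18, 6, 14) = 18
F (Player 2): min(19, 18, 8) = 8
J (Player 1): max(20, 6, 9) = 20
K (Player 1): max(9, 8, 9) = 9
I (Player 2): min(20, 9, 18) = 9
Root (Player 1): max(10, 8, 9) = 10
Player 1 picks the child with the highest value: B (value 10).

B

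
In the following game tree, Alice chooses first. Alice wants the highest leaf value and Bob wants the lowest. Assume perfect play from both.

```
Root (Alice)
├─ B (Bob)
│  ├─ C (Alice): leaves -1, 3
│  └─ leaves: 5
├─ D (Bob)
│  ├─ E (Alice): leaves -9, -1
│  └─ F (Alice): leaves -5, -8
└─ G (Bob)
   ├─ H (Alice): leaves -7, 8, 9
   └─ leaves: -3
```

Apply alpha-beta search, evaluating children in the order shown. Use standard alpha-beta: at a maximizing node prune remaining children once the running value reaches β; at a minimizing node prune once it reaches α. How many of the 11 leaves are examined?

9

C [α=-∞,β=+∞]: v=3
B [α=-∞,β=+∞]: v=3
E [α=3,β=+∞]: v=-1
D [α=3,β=+∞]: v=-1 after child 1 ≤ α → α-cutoff, skip 1
H [α=3,β=+∞]: v=9
G [α=3,β=+∞]: v=-3
Root [α=-∞,β=+∞]: v=3
Leaves evaluated: 9 of 11.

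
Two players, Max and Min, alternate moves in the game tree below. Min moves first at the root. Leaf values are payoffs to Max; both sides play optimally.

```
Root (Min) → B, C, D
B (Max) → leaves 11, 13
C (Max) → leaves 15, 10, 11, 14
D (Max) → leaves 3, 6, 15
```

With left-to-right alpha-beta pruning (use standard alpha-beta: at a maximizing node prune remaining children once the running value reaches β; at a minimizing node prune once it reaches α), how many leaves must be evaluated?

B [α=-∞,β=+∞]: v=13
C [α=-∞,β=13]: v=15 after child 1 ≥ β → β-cutoff, skip 3
D [α=-∞,β=13]: v=15
Root [α=-∞,β=+∞]: v=13
Leaves evaluated: 6 of 9.

6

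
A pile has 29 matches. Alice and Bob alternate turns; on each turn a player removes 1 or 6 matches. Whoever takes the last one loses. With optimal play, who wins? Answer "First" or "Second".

Compute winning (W) and losing (L) positions by backward induction:
i:   0  1  2  3  4  5  6  7  8  9 10 11 12 13 14 15 16 17 18 19 20 21 22 23 24 25 26 27 28 29
     W  L  W  L  W  L  W  W  L  W  L  W  L  W  W  L  W  L  W  L  W  W  L  W  L  W  L  W  W  L
Position 29 is L, so the second player wins.

Second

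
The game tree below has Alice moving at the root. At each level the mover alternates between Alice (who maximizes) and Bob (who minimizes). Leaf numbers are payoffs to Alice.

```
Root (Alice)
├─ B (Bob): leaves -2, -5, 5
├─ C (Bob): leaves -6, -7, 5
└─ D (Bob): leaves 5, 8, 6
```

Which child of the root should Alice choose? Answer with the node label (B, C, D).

D

B (Bob): min(-2, -5, 5) = -5
C (Bob): min(-6, -7, 5) = -7
D (Bob): min(5, 8, 6) = 5
Root (Alice): max(-5, -7, 5) = 5
Alice picks the child with the highest value: D (value 5).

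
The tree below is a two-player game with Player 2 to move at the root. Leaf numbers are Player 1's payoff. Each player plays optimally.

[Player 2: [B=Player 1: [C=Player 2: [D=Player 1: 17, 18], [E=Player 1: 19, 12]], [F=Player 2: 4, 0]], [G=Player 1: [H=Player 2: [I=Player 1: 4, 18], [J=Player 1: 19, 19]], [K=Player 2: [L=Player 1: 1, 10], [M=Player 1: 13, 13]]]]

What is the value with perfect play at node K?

L: max(1, 10) = 10
M: max(13, 13) = 13
K: min(10, 13) = 10

10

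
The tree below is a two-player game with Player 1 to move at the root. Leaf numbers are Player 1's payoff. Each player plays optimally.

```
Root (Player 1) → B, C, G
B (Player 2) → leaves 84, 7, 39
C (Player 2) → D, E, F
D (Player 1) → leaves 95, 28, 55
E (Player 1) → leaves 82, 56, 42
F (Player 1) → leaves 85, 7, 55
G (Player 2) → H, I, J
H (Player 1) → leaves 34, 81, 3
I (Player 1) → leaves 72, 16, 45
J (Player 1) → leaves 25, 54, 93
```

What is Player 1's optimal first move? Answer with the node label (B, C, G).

C

B (Player 2): min(84, 7, 39) = 7
D (Player 1): max(95, 28, 55) = 95
E (Player 1): max(82, 56, 42) = 82
F (Player 1): max(85, 7, 55) = 85
C (Player 2): min(95, 82, 85) = 82
H (Player 1): max(34, 81, 3) = 81
I (Player 1): max(72, 16, 45) = 72
J (Player 1): max(25, 54, 93) = 93
G (Player 2): min(81, 72, 93) = 72
Root (Player 1): max(7, 82, 72) = 82
Player 1 picks the child with the highest value: C (value 82).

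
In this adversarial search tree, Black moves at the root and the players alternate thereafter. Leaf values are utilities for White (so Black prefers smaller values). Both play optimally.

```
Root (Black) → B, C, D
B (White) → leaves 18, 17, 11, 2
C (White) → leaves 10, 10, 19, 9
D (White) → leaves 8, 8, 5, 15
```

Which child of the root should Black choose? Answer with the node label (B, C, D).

B (White): max(18, 17, 11, 2) = 18
C (White): max(10, 10, 19, 9) = 19
D (White): max(8, 8, 5, 15) = 15
Root (Black): min(18, 19, 15) = 15
Black picks the child with the lowest value: D (value 15).

D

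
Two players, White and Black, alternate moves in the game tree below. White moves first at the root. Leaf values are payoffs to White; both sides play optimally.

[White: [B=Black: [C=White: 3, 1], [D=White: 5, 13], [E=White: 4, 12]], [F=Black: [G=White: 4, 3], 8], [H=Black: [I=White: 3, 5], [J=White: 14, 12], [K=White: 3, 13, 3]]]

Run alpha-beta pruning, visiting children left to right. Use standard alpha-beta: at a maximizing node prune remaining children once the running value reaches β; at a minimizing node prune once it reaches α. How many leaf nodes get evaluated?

C [α=-∞,β=+∞]: v=3
D [α=-∞,β=3]: v=5 after child 1 ≥ β → β-cutoff, skip 1
E [α=-∞,β=3]: v=4 after child 1 ≥ β → β-cutoff, skip 1
B [α=-∞,β=+∞]: v=3
G [α=3,β=+∞]: v=4
F [α=3,β=+∞]: v=4
I [α=4,β=+∞]: v=5
J [α=4,β=5]: v=14 after child 1 ≥ β → β-cutoff, skip 1
K [α=4,β=5]: v=13 after child 2 ≥ β → β-cutoff, skip 1
H [α=4,β=+∞]: v=5
Root [α=-∞,β=+∞]: v=5
Leaves evaluated: 12 of 16.

12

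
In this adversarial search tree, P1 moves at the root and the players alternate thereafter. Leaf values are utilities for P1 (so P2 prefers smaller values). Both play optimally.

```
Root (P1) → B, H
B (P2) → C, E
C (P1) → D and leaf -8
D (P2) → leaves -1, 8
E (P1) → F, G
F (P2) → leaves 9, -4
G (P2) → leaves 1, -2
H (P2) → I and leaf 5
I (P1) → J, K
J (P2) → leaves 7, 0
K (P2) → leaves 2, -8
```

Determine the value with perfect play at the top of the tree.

0

D (P2): min(-1, 8) = -1
C (P1): max(-1, -8) = -1
F (P2): min(9, -4) = -4
G (P2): min(1, -2) = -2
E (P1): max(-4, -2) = -2
B (P2): min(-1, -2) = -2
J (P2): min(7, 0) = 0
K (P2): min(2, -8) = -8
I (P1): max(0, -8) = 0
H (P2): min(0, 5) = 0
Root (P1): max(-2, 0) = 0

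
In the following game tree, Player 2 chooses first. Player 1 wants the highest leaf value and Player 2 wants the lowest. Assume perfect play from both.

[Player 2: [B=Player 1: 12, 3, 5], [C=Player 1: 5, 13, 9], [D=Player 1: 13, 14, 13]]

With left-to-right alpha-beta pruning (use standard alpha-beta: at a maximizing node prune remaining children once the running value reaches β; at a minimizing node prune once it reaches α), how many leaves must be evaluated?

6

B [α=-∞,β=+∞]: v=12
C [α=-∞,β=12]: v=13 after child 2 ≥ β → β-cutoff, skip 1
D [α=-∞,β=12]: v=13 after child 1 ≥ β → β-cutoff, skip 2
Root [α=-∞,β=+∞]: v=12
Leaves evaluated: 6 of 9.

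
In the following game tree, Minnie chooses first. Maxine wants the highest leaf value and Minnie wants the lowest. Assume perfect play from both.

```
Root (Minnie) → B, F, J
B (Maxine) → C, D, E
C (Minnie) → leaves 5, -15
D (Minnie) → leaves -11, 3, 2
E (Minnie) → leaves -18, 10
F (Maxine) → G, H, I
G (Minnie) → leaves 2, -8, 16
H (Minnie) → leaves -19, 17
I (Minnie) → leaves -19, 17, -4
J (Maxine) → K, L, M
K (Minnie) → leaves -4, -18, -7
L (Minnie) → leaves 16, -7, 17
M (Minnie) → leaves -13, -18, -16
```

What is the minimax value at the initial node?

C (Minnie): min(5, -15) = -15
D (Minnie): min(-11, 3, 2) = -11
E (Minnie): min(-18, 10) = -18
B (Maxine): max(-15, -11, -18) = -11
G (Minnie): min(2, -8, 16) = -8
H (Minnie): min(-19, 17) = -19
I (Minnie): min(-19, 17, -4) = -19
F (Maxine): max(-8, -19, -19) = -8
K (Minnie): min(-4, -18, -7) = -18
L (Minnie): min(16, -7, 17) = -7
M (Minnie): min(-13, -18, -16) = -18
J (Maxine): max(-18, -7, -18) = -7
Root (Minnie): min(-11, -8, -7) = -11

-11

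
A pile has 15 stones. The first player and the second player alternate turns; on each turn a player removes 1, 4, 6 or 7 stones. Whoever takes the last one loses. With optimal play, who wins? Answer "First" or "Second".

First

W/L table (W = player to move can force a win):
i:   0  1  2  3  4  5  6  7  8  9 10 11 12 13 14 15
     W  L  W  L  W  W  L  W  W  W  W  L  W  W  L  W
Position 15 is W, so the first player wins.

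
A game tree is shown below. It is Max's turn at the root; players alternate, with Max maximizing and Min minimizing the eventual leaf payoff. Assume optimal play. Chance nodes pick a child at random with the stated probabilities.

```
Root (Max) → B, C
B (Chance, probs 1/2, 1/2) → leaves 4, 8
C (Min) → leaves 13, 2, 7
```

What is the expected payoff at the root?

B (Chance): 1/2·4 + 1/2·8 = 6
C (Min): min(13, 2, 7) = 2
Root (Max): max(6, 2) = 6

6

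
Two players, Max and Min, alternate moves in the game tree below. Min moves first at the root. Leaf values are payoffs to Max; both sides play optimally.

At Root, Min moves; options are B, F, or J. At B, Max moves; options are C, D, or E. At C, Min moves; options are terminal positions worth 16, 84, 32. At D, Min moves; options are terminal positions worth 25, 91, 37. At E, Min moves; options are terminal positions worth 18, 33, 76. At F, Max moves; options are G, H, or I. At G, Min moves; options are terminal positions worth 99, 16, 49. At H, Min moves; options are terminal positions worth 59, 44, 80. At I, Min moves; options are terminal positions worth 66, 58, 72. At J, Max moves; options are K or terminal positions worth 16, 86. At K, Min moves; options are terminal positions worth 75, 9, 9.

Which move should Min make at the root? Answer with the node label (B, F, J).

B

C (Min): min(16, 84, 32) = 16
D (Min): min(25, 91, 37) = 25
E (Min): min(18, 33, 76) = 18
B (Max): max(16, 25, 18) = 25
G (Min): min(99, 16, 49) = 16
H (Min): min(59, 44, 80) = 44
I (Min): min(66, 58, 72) = 58
F (Max): max(16, 44, 58) = 58
K (Min): min(75, 9, 9) = 9
J (Max): max(9, 16, 86) = 86
Root (Min): min(25, 58, 86) = 25
Min picks the child with the lowest value: B (value 25).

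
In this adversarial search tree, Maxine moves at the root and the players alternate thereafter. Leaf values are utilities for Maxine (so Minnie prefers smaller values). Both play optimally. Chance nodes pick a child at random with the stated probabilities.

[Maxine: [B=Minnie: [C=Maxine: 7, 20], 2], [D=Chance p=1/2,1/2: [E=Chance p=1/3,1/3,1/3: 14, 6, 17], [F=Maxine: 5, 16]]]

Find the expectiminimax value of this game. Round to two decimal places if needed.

C (Maxine): max(7, 20) = 20
B (Minnie): min(20, 2) = 2
E (Chance): 1/3·14 + 1/3·6 + 1/3·17 = 12.33
F (Maxine): max(5, 16) = 16
D (Chance): 1/2·12.33 + 1/2·16 = 14.17
Root (Maxine): max(2, 14.17) = 14.17

14.17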